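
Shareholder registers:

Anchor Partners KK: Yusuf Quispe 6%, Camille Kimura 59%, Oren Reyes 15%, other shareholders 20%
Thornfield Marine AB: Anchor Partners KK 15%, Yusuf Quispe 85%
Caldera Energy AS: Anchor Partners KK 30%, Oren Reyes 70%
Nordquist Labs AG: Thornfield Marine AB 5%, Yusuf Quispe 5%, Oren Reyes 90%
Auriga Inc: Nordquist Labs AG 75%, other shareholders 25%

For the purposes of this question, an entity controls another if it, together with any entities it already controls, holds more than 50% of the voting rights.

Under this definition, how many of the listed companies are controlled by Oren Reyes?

3

Oren holds 70% of Caldera, so Oren controls Caldera.
Oren holds 90% of Nordquist, so Oren controls Nordquist.
Nordquist holds 75% of Auriga, so Oren controls Auriga.
No other company's threshold is met.
Oren controls 3 companies.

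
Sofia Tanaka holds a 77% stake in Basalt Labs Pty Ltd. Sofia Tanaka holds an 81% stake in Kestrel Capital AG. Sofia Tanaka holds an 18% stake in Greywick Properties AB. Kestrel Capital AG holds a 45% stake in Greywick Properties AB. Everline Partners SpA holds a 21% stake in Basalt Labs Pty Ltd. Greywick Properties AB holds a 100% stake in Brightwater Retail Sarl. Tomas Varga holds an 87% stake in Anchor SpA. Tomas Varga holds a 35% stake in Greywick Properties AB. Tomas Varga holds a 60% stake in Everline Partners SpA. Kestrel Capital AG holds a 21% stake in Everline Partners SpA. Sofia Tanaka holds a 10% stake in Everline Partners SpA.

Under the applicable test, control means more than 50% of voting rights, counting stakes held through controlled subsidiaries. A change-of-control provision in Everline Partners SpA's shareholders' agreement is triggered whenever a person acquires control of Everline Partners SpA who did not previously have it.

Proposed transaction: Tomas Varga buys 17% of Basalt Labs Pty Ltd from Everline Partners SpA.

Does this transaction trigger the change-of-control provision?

No

The purchase adds only to Tomas's holdings (Everline's stake shrinks), so Tomas is the only person who could newly come to control Everline.
Tomas holds 60% of Everline, so Tomas controls Everline.
So Tomas already controls Everline before the transaction.
After the purchase, Tomas holds 17% of Basalt directly, and Everline's stake falls to 4%.
Tomas controlled Everline already, so this is not a new person acquiring control; every other person's position is unchanged or reduced.
No new person acquires control, so the clause is not triggered.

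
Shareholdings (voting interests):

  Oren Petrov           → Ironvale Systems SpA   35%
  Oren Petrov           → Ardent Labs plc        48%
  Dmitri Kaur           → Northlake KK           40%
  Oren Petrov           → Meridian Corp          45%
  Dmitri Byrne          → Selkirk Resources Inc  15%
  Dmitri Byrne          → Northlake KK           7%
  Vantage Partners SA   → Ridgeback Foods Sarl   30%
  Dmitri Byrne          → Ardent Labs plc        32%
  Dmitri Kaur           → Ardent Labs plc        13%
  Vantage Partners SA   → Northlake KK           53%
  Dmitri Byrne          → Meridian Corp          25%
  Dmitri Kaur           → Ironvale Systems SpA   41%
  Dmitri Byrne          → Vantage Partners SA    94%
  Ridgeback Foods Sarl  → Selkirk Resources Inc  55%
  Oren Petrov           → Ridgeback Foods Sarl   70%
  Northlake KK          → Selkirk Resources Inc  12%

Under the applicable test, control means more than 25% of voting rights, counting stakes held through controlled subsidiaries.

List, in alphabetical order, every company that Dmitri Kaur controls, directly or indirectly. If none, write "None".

Ironvale Systems SpA, Northlake KK

Dmitri Kaur holds 41% of Ironvale, so Dmitri Kaur controls Ironvale.
Dmitri Kaur holds 40% of Northlake, so Dmitri Kaur controls Northlake.
No other company's threshold is met.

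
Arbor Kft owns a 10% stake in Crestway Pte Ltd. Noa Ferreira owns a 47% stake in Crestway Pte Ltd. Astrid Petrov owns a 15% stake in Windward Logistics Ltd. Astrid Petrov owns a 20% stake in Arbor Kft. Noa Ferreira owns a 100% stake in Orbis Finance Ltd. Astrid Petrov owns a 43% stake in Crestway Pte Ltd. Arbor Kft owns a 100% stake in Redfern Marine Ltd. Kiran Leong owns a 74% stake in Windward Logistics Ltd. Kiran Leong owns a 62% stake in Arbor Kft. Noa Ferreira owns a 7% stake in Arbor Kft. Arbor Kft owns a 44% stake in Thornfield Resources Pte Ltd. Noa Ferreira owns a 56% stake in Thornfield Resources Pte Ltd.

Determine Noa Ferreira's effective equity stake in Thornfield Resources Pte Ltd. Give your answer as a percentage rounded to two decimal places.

Noa reaches Thornfield along 2 paths.
Via Arbor: 7% × 44% = 3.08%.
Direct stake: 56% = 56%.
Total: 3.08% + 56% = 59.08%.

59.08%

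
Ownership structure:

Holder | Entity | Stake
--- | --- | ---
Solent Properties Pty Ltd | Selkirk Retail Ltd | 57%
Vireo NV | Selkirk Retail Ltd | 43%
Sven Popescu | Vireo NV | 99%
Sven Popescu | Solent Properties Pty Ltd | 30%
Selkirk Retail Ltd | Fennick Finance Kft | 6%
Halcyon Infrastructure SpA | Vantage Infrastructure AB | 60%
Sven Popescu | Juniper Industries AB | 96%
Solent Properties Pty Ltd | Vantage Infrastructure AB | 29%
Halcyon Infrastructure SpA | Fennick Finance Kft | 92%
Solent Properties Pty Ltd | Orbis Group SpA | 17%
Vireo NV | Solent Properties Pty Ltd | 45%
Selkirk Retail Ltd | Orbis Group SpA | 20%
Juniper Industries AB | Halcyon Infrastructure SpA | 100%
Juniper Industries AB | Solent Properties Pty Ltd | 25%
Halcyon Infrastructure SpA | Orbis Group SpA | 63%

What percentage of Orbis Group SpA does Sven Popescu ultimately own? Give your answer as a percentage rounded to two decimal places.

Sven reaches Orbis along 8 paths.
Via Vireo → Solent: 99% × 45% × 17% = 7.5735%.
Via Juniper → Solent: 96% × 25% × 17% = 4.08%.
Via Solent: 30% × 17% = 5.1%.
Via Vireo → Selkirk: 99% × 43% × 20% = 8.514%.
Via Vireo → Solent → Selkirk: 99% × 45% × 57% × 20% = 5.0787%.
Via Juniper → Solent → Selkirk: 96% × 25% × 57% × 20% = 2.736%.
Via Solent → Selkirk: 30% × 57% × 20% = 3.42%.
Via Juniper → Halcyon: 96% × 100% × 63% = 60.48%.
Total: 7.5735% + 4.08% + 5.1% + 8.514% + 5.0787% + 2.736% + 3.42% + 60.48% = 96.9822%.
Rounded: 96.98%.

96.98%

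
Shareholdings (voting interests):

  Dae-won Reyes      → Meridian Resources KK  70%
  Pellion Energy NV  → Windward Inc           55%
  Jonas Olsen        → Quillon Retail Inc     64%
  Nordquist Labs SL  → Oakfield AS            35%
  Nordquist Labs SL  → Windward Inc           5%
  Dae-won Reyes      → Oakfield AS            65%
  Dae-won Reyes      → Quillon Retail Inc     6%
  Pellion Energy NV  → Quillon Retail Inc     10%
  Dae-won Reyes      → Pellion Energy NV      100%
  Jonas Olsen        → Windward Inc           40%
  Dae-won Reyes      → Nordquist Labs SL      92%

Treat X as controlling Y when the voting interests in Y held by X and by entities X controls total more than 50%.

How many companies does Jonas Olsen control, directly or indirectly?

1

Jonas holds 64% of Quillon, so Jonas controls Quillon.
No other company's threshold is met.
Jonas controls 1 company.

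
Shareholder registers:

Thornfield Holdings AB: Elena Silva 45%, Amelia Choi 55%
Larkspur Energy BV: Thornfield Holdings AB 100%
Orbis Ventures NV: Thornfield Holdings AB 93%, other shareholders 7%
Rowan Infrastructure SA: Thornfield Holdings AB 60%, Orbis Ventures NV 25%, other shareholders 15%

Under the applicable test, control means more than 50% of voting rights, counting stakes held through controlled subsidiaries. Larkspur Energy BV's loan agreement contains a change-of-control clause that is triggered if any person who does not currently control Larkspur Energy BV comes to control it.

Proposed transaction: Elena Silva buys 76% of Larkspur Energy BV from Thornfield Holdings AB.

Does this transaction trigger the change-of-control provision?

The purchase adds only to Elena's holdings (Thornfield's stake shrinks), so Elena is the only person who could newly come to control Larkspur.
Elena's largest direct stake is 45% in Thornfield, which does not meet the threshold, so Elena controls no company.
Neither Elena nor any entity Elena controls holds any voting interest in Larkspur.
So before the transaction, Elena does not control Larkspur.
After the purchase, Elena holds 76% of Larkspur directly, and Thornfield's stake falls to 24%.
Elena holds 76% of Larkspur, so Elena controls Larkspur.
Elena did not control Larkspur before and does after, so the clause is triggered.

Yes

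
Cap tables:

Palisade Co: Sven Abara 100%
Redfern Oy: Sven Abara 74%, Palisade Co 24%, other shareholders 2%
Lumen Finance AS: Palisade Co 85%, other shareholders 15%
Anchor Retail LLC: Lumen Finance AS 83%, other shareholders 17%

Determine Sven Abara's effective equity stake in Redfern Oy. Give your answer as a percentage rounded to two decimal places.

98.00%

Sven reaches Redfern along 2 paths.
Direct stake: 74% = 74%.
Via Palisade: 100% × 24% = 24%.
Total: 74% + 24% = 98%.
Rounded: 98.00%.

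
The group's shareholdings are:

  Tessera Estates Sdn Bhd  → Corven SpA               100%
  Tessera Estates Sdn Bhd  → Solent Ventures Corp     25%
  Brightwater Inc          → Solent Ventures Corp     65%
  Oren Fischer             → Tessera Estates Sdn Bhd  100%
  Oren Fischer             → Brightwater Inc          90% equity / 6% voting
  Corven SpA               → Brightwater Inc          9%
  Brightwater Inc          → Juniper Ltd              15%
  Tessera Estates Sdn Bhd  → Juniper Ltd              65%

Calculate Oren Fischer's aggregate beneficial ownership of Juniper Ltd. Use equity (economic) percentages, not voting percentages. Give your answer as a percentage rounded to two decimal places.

79.85%

Oren reaches Juniper along 3 paths.
Via Brightwater: 90% × 15% = 13.5%.
Via Tessera → Corven → Brightwater: 100% × 100% × 9% × 15% = 1.35%.
Via Tessera: 100% × 65% = 65%.
Total: 13.5% + 1.35% + 65% = 79.85%.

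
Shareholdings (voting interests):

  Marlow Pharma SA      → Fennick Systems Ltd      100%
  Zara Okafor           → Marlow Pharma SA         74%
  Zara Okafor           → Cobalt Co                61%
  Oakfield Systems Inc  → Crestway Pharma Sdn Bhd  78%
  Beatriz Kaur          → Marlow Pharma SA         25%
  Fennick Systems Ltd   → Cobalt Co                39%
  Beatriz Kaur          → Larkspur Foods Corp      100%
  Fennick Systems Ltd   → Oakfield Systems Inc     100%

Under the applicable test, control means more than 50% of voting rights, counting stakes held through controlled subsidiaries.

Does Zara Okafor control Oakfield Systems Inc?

Zara holds 74% of Marlow, so Zara controls Marlow.
Marlow holds 100% of Fennick, so Zara controls Fennick.
Fennick holds 100% of Oakfield, so Zara controls Oakfield.

Yes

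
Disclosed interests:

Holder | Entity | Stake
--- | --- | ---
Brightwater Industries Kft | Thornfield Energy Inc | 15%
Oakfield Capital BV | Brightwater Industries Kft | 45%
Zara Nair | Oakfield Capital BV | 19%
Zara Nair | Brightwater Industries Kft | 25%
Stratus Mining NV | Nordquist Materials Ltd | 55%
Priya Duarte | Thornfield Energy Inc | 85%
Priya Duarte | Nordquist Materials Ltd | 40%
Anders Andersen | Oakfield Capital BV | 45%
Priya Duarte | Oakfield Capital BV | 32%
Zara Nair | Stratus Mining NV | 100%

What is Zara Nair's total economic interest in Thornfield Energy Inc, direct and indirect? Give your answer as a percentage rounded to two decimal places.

Zara reaches Thornfield along 2 paths.
Via Oakfield → Brightwater: 19% × 45% × 15% = 1.2825%.
Via Brightwater: 25% × 15% = 3.75%.
Total: 1.2825% + 3.75% = 5.0325%.
Rounded: 5.03%.

5.03%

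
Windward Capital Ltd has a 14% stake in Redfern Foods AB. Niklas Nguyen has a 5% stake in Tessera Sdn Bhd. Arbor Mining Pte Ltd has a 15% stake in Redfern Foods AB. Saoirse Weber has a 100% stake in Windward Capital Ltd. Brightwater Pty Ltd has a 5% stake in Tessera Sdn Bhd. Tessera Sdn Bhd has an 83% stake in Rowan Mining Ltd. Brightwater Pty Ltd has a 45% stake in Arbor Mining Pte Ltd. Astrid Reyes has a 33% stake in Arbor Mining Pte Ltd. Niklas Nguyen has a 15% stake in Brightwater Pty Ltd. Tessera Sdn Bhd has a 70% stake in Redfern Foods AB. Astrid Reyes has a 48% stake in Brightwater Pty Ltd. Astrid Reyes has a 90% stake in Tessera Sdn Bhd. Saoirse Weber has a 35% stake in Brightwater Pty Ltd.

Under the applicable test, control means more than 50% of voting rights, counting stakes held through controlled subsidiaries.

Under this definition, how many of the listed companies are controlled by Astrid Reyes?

Astrid holds 90% of Tessera, so Astrid controls Tessera.
Tessera holds 70% of Redfern, so Astrid controls Redfern.
Tessera holds 83% of Rowan, so Astrid controls Rowan.
No other company's threshold is met.
Astrid controls 3 companies.

3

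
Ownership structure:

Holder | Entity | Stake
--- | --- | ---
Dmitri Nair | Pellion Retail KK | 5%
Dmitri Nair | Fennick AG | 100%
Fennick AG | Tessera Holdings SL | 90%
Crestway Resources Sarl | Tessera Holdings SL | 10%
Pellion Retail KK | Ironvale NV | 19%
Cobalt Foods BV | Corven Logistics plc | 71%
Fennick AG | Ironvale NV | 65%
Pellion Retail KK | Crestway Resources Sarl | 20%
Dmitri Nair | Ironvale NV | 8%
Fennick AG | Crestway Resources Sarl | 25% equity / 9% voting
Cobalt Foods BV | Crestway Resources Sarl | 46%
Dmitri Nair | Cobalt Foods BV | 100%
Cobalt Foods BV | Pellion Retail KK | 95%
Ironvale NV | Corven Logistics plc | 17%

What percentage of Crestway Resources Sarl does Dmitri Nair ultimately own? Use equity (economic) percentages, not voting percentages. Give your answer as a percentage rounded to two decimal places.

Dmitri reaches Crestway along 4 paths.
Via Pellion: 5% × 20% = 1%.
Via Cobalt → Pellion: 100% × 95% × 20% = 19%.
Via Cobalt: 100% × 46% = 46%.
Via Fennick: 100% × 25% = 25%.
Total: 1% + 19% + 46% + 25% = 91%.
Rounded: 91.00%.

91.00%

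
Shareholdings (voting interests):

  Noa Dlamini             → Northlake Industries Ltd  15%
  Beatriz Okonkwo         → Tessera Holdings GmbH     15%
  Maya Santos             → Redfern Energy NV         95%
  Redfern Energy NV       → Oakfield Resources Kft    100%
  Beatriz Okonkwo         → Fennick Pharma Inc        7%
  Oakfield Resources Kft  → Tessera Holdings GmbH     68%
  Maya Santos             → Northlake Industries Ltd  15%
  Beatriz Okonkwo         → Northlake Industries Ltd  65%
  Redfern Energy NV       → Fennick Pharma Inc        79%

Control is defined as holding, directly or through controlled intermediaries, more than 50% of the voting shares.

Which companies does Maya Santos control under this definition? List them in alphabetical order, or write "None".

Maya holds 95% of Redfern, so Maya controls Redfern.
Redfern holds 100% of Oakfield, so Maya controls Oakfield.
Oakfield holds 68% of Tessera, so Maya controls Tessera.
Redfern holds 79% of Fennick, so Maya controls Fennick.
No other company's threshold is met.

Fennick Pharma Inc, Oakfield Resources Kft, Redfern Energy NV, Tessera Holdings GmbH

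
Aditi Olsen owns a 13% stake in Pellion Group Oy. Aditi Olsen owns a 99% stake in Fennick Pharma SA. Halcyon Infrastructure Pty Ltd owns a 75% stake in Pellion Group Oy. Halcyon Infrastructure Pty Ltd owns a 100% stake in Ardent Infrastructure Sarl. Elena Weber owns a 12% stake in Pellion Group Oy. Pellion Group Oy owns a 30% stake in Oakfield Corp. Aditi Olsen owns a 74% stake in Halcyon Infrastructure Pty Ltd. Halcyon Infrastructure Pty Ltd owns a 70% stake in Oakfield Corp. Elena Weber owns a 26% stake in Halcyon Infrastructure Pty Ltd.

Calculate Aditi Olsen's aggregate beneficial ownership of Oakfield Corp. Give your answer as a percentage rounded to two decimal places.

72.35%

Aditi reaches Oakfield along 3 paths.
Via Halcyon: 74% × 70% = 51.8%.
Via Halcyon → Pellion: 74% × 75% × 30% = 16.65%.
Via Pellion: 13% × 30% = 3.9%.
Total: 51.8% + 16.65% + 3.9% = 72.35%.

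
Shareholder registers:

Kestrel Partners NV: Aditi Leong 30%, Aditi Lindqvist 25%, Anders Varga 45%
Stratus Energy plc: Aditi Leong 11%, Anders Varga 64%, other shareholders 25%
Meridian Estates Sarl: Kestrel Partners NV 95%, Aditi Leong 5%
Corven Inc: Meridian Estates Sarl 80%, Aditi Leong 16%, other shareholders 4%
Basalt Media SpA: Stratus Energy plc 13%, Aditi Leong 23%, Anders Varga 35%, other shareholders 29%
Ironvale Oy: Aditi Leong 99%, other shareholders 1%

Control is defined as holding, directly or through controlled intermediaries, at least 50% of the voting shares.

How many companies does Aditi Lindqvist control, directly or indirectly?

Aditi Lindqvist's largest direct stake is 25% in Kestrel, which does not meet the threshold.
Aditi Lindqvist controls 0 companies.

0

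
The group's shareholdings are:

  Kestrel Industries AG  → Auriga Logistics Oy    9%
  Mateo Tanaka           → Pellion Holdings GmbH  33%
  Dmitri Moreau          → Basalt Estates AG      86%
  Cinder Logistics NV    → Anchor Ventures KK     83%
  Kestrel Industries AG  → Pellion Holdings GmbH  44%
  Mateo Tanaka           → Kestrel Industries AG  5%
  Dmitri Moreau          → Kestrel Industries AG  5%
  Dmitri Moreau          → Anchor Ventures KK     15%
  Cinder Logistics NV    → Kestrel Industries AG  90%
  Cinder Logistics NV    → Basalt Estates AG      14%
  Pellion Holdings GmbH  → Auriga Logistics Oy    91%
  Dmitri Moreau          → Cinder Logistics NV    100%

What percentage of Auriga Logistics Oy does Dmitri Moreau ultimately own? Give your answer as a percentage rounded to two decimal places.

Dmitri reaches Auriga along 4 paths.
Via Kestrel: 5% × 9% = 0.45%.
Via Cinder → Kestrel: 100% × 90% × 9% = 8.1%.
Via Kestrel → Pellion: 5% × 44% × 91% = 2.002%.
Via Cinder → Kestrel → Pellion: 100% × 90% × 44% × 91% = 36.036%.
Total: 0.45% + 8.1% + 2.002% + 36.036% = 46.588%.
Rounded: 46.59%.

46.59%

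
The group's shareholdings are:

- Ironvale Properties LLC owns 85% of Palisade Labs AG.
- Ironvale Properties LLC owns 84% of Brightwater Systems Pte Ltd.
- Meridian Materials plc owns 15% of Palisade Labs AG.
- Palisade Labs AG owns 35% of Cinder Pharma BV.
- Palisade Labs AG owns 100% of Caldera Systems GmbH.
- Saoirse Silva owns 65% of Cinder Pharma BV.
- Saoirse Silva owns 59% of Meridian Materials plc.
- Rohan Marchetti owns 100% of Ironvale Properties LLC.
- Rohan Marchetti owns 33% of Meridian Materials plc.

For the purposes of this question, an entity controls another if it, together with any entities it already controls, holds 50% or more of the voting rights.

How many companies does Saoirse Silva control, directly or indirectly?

2

Saoirse holds 59% of Meridian, so Saoirse controls Meridian.
Saoirse holds 65% of Cinder, so Saoirse controls Cinder.
No other company's threshold is met.
Saoirse controls 2 companies.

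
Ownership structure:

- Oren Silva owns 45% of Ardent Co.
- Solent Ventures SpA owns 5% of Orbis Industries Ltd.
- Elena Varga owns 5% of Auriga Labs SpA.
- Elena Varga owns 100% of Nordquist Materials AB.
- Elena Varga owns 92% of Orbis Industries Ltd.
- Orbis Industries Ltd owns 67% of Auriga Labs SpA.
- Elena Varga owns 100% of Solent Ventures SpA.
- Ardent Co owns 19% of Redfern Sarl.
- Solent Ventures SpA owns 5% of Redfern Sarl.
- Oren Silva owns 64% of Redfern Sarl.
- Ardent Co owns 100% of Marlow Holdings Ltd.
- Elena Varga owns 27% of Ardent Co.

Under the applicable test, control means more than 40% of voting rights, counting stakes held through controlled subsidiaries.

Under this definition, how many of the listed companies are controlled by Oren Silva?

3

Oren holds 45% of Ardent, so Oren controls Ardent.
Oren and Ardent together hold 64% + 19% = 83% of Redfern, so Oren controls Redfern.
Ardent holds 100% of Marlow, so Oren controls Marlow.
No other company's threshold is met.
Oren controls 3 companies.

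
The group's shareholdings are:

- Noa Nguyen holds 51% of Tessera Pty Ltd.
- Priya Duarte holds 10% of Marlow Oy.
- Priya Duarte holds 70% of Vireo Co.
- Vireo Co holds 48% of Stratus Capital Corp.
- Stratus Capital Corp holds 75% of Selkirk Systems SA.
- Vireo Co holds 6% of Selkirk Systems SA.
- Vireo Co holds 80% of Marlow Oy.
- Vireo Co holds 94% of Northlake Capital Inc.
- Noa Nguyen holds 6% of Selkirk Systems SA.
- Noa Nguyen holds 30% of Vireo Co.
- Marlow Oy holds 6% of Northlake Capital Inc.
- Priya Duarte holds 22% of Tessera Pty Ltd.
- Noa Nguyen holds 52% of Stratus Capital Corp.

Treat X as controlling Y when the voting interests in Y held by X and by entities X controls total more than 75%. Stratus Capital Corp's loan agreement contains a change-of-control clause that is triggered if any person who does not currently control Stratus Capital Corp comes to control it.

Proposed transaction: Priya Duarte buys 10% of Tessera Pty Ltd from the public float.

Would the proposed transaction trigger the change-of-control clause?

The purchase changes only Priya's holdings, so Priya is the only person who could newly come to control Stratus.
Priya's largest direct stake is 70% in Vireo, which does not meet the threshold, so Priya controls no company.
Neither Priya nor any entity Priya controls holds any voting interest in Stratus.
So before the transaction, Priya does not control Stratus.
After the purchase, Priya's direct stake in Tessera rises to 22% + 10% = 32%.
Priya's side now holds 32% of Tessera, not > 75%, so Priya still does not control Tessera.
After the transaction, neither Priya nor any entity Priya controls holds a voting interest in Stratus, so Priya still does not control it.
No new person acquires control, so the clause is not triggered.

No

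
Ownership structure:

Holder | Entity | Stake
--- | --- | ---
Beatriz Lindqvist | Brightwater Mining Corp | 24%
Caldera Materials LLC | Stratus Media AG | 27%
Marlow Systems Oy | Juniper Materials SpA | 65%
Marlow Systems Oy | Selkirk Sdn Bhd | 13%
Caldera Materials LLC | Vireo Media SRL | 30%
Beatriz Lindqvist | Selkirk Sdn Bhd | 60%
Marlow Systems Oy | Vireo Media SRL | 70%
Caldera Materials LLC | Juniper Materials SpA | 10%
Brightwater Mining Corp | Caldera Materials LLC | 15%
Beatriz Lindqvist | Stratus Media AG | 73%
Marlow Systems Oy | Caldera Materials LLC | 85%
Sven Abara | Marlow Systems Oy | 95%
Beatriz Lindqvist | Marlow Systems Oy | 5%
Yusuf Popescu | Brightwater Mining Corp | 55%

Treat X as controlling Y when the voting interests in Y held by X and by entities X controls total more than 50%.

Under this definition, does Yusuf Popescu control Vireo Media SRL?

No

Yusuf holds 55% of Brightwater, so Yusuf controls Brightwater.
Neither Yusuf nor any entity Yusuf controls holds any voting interest in Vireo.
So Yusuf does not control Vireo.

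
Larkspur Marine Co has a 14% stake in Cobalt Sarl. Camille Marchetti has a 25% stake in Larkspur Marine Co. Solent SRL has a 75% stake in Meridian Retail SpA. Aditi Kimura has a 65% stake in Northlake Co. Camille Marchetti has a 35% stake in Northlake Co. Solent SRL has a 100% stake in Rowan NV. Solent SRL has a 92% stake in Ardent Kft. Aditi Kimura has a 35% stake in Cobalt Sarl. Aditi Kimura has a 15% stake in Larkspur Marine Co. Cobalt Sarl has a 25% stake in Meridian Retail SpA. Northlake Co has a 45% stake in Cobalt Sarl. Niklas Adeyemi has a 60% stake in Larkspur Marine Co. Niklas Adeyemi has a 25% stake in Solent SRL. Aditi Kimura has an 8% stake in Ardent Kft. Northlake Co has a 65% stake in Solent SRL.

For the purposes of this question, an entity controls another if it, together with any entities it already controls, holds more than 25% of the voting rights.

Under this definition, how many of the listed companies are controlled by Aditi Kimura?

Aditi holds 65% of Northlake, so Aditi controls Northlake.
Northlake holds 65% of Solent, so Aditi controls Solent.
Northlake and Aditi together hold 45% + 35% = 80% of Cobalt, so Aditi controls Cobalt.
Solent and Cobalt together hold 75% + 25% = 100% of Meridian, so Aditi controls Meridian.
Solent holds 100% of Rowan, so Aditi controls Rowan.
Solent and Aditi together hold 92% + 8% = 100% of Ardent, so Aditi controls Ardent.
No other company's threshold is met.
Aditi controls 6 companies.

6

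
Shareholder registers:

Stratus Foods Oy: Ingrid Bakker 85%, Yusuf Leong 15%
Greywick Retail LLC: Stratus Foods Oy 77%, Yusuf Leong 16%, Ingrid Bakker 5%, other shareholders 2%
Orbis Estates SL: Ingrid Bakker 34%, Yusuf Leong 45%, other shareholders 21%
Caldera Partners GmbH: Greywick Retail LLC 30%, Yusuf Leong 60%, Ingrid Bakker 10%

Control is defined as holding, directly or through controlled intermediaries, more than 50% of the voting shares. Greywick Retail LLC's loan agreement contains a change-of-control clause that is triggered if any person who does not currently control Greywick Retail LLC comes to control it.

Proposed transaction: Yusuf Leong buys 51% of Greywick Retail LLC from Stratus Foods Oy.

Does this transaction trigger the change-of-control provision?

Yes

The purchase adds only to Yusuf's holdings (Stratus's stake shrinks), so Yusuf is the only person who could newly come to control Greywick.
Yusuf holds 60% of Caldera, so Yusuf controls Caldera.
In Greywick, Yusuf's side holds only 16%, not > 50%.
So before the transaction, Yusuf does not control Greywick.
After the purchase, Yusuf's direct stake in Greywick rises to 16% + 51% = 67%, and Stratus's stake falls to 26%.
Yusuf holds 67% of Greywick, so Yusuf controls Greywick.
Yusuf did not control Greywick before and does after, so the clause is triggered.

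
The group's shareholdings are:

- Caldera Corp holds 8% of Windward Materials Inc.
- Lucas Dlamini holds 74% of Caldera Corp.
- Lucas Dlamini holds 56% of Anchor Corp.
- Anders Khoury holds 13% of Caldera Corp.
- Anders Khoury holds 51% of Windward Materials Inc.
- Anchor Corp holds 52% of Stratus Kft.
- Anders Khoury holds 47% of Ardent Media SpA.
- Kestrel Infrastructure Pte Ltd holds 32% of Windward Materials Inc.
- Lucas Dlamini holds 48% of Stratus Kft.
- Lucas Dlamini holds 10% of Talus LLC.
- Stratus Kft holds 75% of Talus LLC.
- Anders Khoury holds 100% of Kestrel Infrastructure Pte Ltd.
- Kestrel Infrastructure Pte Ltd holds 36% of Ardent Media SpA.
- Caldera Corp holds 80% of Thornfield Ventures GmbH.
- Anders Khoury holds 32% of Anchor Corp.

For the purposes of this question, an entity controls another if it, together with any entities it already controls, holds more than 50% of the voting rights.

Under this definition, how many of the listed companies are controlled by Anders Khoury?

3

Anders holds 100% of Kestrel, so Anders controls Kestrel.
Kestrel and Anders together hold 32% + 51% = 83% of Windward, so Anders controls Windward.
Anders and Kestrel together hold 47% + 36% = 83% of Ardent, so Anders controls Ardent.
No other company's threshold is met.
Anders controls 3 companies.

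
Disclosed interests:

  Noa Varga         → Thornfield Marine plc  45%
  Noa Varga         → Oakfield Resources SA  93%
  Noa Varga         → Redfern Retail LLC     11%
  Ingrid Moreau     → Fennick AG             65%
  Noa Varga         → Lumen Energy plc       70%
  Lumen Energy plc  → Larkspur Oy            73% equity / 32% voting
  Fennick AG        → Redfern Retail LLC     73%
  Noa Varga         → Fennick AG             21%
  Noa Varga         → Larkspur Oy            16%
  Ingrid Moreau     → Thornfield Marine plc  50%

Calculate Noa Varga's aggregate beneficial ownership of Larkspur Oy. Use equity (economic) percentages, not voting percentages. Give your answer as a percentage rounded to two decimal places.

67.10%

Noa reaches Larkspur along 2 paths.
Via Lumen: 70% × 73% = 51.1%.
Direct stake: 16% = 16%.
Total: 51.1% + 16% = 67.1%.
Rounded: 67.10%.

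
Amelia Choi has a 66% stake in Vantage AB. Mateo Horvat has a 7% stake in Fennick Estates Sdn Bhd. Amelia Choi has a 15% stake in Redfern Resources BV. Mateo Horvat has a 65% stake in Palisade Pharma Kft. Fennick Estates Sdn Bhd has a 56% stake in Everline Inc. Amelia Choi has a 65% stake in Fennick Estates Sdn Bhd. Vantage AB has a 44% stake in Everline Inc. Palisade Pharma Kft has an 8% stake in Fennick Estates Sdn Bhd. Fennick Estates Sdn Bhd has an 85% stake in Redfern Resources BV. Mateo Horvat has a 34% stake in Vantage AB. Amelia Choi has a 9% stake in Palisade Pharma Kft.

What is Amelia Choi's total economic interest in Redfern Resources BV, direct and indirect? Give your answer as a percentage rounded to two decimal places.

70.86%

Amelia reaches Redfern along 3 paths.
Via Palisade → Fennick: 9% × 8% × 85% = 0.612%.
Via Fennick: 65% × 85% = 55.25%.
Direct stake: 15% = 15%.
Total: 0.612% + 55.25% + 15% = 70.862%.
Rounded: 70.86%.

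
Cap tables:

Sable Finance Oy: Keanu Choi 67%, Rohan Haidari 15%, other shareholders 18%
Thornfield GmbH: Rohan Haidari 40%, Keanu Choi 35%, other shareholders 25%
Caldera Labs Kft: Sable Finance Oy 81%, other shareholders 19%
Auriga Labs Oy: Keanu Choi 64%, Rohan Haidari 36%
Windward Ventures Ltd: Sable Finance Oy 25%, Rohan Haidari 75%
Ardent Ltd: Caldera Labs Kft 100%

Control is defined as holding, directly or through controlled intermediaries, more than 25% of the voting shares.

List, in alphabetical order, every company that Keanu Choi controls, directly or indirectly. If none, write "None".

Ardent Ltd, Auriga Labs Oy, Caldera Labs Kft, Sable Finance Oy, Thornfield GmbH

Keanu holds 67% of Sable, so Keanu controls Sable.
Keanu holds 35% of Thornfield, so Keanu controls Thornfield.
Sable holds 81% of Caldera, so Keanu controls Caldera.
Keanu holds 64% of Auriga, so Keanu controls Auriga.
Caldera holds 100% of Ardent, so Keanu controls Ardent.
No other company's threshold is met.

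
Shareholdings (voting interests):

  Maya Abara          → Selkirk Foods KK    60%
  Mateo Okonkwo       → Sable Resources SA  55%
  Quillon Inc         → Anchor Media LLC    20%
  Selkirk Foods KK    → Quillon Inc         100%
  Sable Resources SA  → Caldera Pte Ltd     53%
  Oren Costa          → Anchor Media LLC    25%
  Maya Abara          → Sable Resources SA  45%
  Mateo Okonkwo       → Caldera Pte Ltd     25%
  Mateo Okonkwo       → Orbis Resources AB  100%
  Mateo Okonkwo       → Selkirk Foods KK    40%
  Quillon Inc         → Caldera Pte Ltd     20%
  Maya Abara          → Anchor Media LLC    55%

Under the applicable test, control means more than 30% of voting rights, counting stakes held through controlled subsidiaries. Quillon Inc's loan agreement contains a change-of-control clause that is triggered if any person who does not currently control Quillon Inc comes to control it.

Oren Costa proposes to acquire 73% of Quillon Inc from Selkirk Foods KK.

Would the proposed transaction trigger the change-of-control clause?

Yes

The purchase adds only to Oren's holdings (Selkirk's stake shrinks), so Oren is the only person who could newly come to control Quillon.
Oren's largest direct stake is 25% in Anchor, which does not meet the threshold, so Oren controls no company.
Neither Oren nor any entity Oren controls holds any voting interest in Quillon.
So before the transaction, Oren does not control Quillon.
After the purchase, Oren holds 73% of Quillon directly, and Selkirk's stake falls to 27%.
Oren holds 73% of Quillon, so Oren controls Quillon.
Oren did not control Quillon before and does after, so the clause is triggered.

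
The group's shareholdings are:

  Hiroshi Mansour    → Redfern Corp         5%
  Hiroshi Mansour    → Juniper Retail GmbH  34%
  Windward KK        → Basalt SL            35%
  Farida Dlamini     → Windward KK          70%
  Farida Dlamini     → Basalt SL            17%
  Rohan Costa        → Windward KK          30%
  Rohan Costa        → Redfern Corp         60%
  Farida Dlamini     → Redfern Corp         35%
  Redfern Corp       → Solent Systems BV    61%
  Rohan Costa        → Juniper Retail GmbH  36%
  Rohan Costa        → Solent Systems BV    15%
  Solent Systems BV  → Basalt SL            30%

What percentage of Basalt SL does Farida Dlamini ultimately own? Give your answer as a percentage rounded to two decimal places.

Farida reaches Basalt along 3 paths.
Direct stake: 17% = 17%.
Via Redfern → Solent: 35% × 61% × 30% = 6.405%.
Via Windward: 70% × 35% = 24.5%.
Total: 17% + 6.405% + 24.5% = 47.905%.
Rounded: 47.91%.

47.91%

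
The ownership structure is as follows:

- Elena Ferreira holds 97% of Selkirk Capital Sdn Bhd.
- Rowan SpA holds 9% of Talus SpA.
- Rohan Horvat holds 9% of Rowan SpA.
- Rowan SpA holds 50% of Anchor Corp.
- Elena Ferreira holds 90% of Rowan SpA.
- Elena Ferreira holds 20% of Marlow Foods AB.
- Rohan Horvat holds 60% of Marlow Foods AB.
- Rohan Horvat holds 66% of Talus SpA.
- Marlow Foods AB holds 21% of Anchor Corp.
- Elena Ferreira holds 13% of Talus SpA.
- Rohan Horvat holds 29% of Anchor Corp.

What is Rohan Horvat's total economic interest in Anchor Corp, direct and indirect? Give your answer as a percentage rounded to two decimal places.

Rohan reaches Anchor along 3 paths.
Via Marlow: 60% × 21% = 12.6%.
Via Rowan: 9% × 50% = 4.5%.
Direct stake: 29% = 29%.
Total: 12.6% + 4.5% + 29% = 46.1%.
Rounded: 46.10%.

46.10%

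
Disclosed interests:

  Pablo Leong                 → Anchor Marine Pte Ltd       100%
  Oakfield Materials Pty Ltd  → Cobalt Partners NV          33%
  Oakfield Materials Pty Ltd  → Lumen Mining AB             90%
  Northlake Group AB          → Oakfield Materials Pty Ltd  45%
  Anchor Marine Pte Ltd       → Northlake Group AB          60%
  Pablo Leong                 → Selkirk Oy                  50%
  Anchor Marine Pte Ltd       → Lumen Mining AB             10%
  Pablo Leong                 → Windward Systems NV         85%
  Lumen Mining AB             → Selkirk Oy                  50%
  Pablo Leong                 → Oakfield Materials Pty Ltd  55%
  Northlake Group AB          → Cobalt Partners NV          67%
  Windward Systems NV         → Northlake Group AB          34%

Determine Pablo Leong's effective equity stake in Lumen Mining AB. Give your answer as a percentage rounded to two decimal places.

Pablo reaches Lumen along 4 paths.
Via Windward → Northlake → Oakfield: 85% × 34% × 45% × 90% = 11.7045%.
Via Anchor → Northlake → Oakfield: 100% × 60% × 45% × 90% = 24.3%.
Via Oakfield: 55% × 90% = 49.5%.
Via Anchor: 100% × 10% = 10%.
Total: 11.7045% + 24.3% + 49.5% + 10% = 95.5045%.
Rounded: 95.50%.

95.50%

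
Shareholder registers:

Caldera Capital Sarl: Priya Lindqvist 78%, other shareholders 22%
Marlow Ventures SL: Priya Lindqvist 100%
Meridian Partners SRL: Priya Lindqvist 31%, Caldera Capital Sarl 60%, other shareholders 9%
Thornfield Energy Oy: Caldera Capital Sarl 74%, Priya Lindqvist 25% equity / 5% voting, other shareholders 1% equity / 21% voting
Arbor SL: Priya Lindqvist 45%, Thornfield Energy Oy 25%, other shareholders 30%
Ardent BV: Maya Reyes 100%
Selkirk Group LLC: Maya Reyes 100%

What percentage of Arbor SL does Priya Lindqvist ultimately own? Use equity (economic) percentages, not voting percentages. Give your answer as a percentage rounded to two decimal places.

65.68%

Priya reaches Arbor along 3 paths.
Direct stake: 45% = 45%.
Via Caldera → Thornfield: 78% × 74% × 25% = 14.43%.
Via Thornfield: 25% × 25% = 6.25%.
Total: 45% + 14.43% + 6.25% = 65.68%.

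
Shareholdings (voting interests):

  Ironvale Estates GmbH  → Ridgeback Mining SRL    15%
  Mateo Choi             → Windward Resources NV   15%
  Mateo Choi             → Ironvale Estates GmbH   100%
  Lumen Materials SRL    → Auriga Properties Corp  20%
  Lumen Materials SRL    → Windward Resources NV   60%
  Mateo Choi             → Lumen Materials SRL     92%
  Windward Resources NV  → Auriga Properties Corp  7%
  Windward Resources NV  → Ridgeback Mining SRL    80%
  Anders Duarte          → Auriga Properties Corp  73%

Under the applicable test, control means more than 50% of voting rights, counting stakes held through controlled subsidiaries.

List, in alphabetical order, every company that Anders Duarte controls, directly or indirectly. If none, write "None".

Auriga Properties Corp

Anders holds 73% of Auriga, so Anders controls Auriga.
No other company's threshold is met.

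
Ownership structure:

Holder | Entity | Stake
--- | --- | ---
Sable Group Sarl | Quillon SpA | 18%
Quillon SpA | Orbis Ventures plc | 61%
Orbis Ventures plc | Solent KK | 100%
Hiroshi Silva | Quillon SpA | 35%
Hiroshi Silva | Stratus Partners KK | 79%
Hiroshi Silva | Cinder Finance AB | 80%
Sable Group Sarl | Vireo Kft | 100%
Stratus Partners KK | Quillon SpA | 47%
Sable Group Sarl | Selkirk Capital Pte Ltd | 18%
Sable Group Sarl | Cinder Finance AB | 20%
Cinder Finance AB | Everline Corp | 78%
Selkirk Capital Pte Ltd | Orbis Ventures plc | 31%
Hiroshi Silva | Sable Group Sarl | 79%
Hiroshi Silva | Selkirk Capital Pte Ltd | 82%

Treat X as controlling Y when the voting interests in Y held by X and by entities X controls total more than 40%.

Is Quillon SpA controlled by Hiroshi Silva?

Yes

Hiroshi holds 79% of Sable, so Hiroshi controls Sable.
Hiroshi holds 79% of Stratus, so Hiroshi controls Stratus.
Sable and Stratus and Hiroshi together hold 18% + 47% + 35% = 100% of Quillon, so Hiroshi controls Quillon.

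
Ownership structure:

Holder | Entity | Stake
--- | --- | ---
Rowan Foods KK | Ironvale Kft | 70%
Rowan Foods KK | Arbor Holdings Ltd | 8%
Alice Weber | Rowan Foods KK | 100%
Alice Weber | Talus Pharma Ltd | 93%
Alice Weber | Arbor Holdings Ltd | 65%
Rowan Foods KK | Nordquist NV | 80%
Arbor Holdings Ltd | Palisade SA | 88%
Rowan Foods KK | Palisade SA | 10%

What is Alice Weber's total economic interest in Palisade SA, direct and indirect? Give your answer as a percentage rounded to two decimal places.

74.24%

Alice reaches Palisade along 3 paths.
Via Rowan → Arbor: 100% × 8% × 88% = 7.04%.
Via Arbor: 65% × 88% = 57.2%.
Via Rowan: 100% × 10% = 10%.
Total: 7.04% + 57.2% + 10% = 74.24%.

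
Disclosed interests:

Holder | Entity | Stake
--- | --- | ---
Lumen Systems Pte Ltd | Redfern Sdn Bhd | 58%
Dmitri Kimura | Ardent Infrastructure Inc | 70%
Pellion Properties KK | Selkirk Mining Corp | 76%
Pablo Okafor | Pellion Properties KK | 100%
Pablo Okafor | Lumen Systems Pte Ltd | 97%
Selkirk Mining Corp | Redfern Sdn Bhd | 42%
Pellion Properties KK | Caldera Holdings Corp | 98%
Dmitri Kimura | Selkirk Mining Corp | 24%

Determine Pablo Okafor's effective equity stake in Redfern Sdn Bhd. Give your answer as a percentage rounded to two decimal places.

88.18%

Pablo reaches Redfern along 2 paths.
Via Pellion → Selkirk: 100% × 76% × 42% = 31.92%.
Via Lumen: 97% × 58% = 56.26%.
Total: 31.92% + 56.26% = 88.18%.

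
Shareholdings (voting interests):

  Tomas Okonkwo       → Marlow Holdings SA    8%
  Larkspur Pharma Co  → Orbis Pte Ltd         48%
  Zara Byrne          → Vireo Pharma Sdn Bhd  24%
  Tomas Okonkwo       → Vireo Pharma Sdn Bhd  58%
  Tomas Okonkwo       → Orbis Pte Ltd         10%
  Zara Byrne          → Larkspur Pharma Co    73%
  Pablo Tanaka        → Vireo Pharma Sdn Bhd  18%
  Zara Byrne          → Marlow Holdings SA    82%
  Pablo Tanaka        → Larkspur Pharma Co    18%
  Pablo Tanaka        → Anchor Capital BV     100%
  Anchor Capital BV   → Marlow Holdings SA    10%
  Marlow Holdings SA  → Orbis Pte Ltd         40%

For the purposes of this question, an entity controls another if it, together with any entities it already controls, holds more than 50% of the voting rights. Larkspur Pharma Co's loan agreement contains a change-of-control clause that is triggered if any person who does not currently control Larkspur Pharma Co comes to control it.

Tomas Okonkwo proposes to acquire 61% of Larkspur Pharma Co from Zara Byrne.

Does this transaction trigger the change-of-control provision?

Yes

The purchase adds only to Tomas's holdings (Zara's stake shrinks), so Tomas is the only person who could newly come to control Larkspur.
Tomas holds 58% of Vireo, so Tomas controls Vireo.
Neither Tomas nor any entity Tomas controls holds any voting interest in Larkspur.
So before the transaction, Tomas does not control Larkspur.
After the purchase, Tomas holds 61% of Larkspur directly, and Zara's stake falls to 12%.
Tomas holds 61% of Larkspur, so Tomas controls Larkspur.
Tomas did not control Larkspur before and does after, so the clause is triggered.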